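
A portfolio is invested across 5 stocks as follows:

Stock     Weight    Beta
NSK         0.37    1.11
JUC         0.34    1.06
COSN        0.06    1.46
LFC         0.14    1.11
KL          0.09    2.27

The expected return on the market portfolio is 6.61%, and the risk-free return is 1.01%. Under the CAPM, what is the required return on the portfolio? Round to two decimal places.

7.83%

β_P = Σ w_i β_i = 0.37×1.11 + 0.34×1.06 + 0.06×1.46 + 0.14×1.11 + 0.09×2.27 = 1.2184
MRP = 6.61% − 1.01% = 5.60%
E(R_P) = R_f + β_P × MRP = 1.01% + 1.2184 × 5.60% = 7.83%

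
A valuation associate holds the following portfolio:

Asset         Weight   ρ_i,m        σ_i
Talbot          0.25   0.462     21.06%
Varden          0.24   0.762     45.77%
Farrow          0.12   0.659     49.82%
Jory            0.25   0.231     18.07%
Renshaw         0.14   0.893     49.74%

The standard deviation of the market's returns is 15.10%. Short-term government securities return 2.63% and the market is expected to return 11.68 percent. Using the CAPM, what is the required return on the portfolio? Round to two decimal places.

β_Talbot = 0.462 × 21.06% / 15.10% = 0.6444
β_Varden = 0.762 × 45.77% / 15.10% = 2.3097
β_Farrow = 0.659 × 49.82% / 15.10% = 2.1743
β_Jory = 0.231 × 18.07% / 15.10% = 0.2764
β_Renshaw = 0.893 × 49.74% / 15.10% = 2.9416
β_P = Σ w_i β_i = 0.25×0.6444 + 0.24×2.3097 + 0.12×2.1743 + 0.25×0.2764 + 0.14×2.9416 = 1.4573
MRP = 11.68% − 2.63% = 9.05%
E(R_P) = R_f + β_P × MRP = 2.63% + 1.4573 × 9.05% = 15.82%

15.82%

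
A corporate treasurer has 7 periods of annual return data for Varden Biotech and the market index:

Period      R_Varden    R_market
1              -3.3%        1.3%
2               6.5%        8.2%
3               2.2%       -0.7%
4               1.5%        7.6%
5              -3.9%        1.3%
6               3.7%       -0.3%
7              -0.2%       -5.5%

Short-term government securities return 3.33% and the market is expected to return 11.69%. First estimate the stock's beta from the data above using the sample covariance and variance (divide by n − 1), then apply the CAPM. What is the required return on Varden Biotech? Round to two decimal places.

Mean R_i = (-3.3 + 6.5 + 2.2 + 1.5 − 3.9 + 3.7 − 0.2) / 7 = 0.9286%
Mean R_m = (1.3 + 8.2 − 0.7 + 7.6 + 1.3 − 0.3 − 5.5) / 7 = 1.7000%
Σ(R_i − R̄_i)(R_m − R̄_m) = 42.7400  ⇒  Cov = 42.7400 / 6 = 7.1233
Σ(R_m − R̄_m)² = 138.9800  ⇒  Var(R_m) = 138.9800 / 6 = 23.1633
β = Cov / Var(R_m) = 7.1233 / 23.1633 = 0.3075
MRP = 11.69% − 3.33% = 8.36%
E(R) = R_f + β × MRP = 3.33% + 0.3075 × 8.36% = 5.90%

5.90%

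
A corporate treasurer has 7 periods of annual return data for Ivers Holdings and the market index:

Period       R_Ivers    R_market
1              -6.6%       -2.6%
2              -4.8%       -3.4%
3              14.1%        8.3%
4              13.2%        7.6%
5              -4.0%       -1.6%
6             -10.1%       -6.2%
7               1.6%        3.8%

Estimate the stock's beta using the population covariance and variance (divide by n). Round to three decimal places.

Mean R_i = (-6.6 − 4.8 + 14.1 + 13.2 − 4.0 − 10.1 + 1.6) / 7 = 0.4857%
Mean R_m = (-2.6 − 3.4 + 8.3 + 7.6 − 1.6 − 6.2 + 3.8) / 7 = 0.8429%
Σ(R_i − R̄_i)(R_m − R̄_m) = 323.0643  ⇒  Cov = 323.0643 / 7 = 46.1520
Σ(R_m − R̄_m)² = 195.4371  ⇒  Var(R_m) = 195.4371 / 7 = 27.9196
β = Cov / Var(R_m) = 46.1520 / 27.9196 = 1.6530

1.653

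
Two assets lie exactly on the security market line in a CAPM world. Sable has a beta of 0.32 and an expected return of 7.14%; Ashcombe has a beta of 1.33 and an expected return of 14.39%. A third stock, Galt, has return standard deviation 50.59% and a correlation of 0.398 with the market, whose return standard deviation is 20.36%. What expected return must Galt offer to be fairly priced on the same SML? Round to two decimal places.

11.94%

MRP = (14.39% − 7.14%) / (1.33 − 0.32) = 7.1782%
R_f = 7.14% − 0.32 × 7.1782% = 4.8430%
β_Galt = ρ·σ_i/σ_m = 0.398 × 50.59 / 20.36 = 0.9889
E(R_Galt) = R_f + β × MRP = 4.8430% + 0.9889 × 7.1782% = 11.94%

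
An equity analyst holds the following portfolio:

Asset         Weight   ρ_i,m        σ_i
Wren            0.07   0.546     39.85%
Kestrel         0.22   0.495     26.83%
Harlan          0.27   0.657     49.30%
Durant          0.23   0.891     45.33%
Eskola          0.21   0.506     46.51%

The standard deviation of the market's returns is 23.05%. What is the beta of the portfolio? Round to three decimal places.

β_Wren = 0.546 × 39.85% / 23.05% = 0.9440
β_Kestrel = 0.495 × 26.83% / 23.05% = 0.5762
β_Harlan = 0.657 × 49.30% / 23.05% = 1.4052
β_Durant = 0.891 × 45.33% / 23.05% = 1.7522
β_Eskola = 0.506 × 46.51% / 23.05% = 1.0210
β_P = Σ w_i β_i = 0.07×0.9440 + 0.22×0.5762 + 0.27×1.4052 + 0.23×1.7522 + 0.21×1.0210 = 1.1897

1.190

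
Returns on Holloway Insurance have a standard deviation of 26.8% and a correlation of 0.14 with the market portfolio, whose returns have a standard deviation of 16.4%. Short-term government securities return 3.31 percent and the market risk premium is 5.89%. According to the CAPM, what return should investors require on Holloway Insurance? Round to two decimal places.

β = ρ × σ_i / σ_m = 0.14 × 26.8% / 16.4% = 0.2288
E(R) = 3.31% + 0.2288 × 5.89% = 4.66%

4.66%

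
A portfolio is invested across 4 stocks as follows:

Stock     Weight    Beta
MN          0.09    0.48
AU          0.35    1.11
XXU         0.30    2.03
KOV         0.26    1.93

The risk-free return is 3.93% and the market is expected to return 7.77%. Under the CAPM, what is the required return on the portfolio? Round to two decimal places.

β_P = Σ w_i β_i = 0.09×0.48 + 0.35×1.11 + 0.30×2.03 + 0.26×1.93 = 1.5425
MRP = 7.77% − 3.93% = 3.84%
E(R_P) = R_f + β_P × MRP = 3.93% + 1.5425 × 3.84% = 9.85%

9.85%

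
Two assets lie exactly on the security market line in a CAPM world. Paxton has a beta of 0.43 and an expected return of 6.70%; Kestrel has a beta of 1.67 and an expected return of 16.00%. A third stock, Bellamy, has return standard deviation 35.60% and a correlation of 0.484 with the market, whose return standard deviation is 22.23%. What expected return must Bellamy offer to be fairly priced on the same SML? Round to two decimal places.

9.29%

MRP = (16.00% − 6.70%) / (1.67 − 0.43) = 7.5000%
R_f = 6.70% − 0.43 × 7.5000% = 3.4750%
β_Bellamy = ρ·σ_i/σ_m = 0.484 × 35.60 / 22.23 = 0.7751
E(R_Bellamy) = R_f + β × MRP = 3.4750% + 0.7751 × 7.5000% = 9.29%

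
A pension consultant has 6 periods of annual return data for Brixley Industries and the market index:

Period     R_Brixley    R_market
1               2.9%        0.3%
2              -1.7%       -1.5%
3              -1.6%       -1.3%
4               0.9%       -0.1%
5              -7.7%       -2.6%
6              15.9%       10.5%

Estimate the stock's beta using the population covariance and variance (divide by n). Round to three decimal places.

Mean R_i = (2.9 − 1.7 − 1.6 + 0.9 − 7.7 + 15.9) / 6 = 1.4500%
Mean R_m = (0.3 − 1.5 − 1.3 − 0.1 − 2.6 + 10.5) / 6 = 0.8833%
Σ(R_i − R̄_i)(R_m − R̄_m) = 184.6950  ⇒  Cov = 184.6950 / 6 = 30.7825
Σ(R_m − R̄_m)² = 116.3683  ⇒  Var(R_m) = 116.3683 / 6 = 19.3947
β = Cov / Var(R_m) = 30.7825 / 19.3947 = 1.5872

1.587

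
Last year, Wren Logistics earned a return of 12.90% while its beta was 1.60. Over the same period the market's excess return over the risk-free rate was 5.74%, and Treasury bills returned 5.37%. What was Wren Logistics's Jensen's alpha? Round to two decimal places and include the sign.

CAPM benchmark = R_f + β(R_m − R_f) = 5.37% + 1.60 × 5.74% = 14.5540%
α = actual − benchmark = 12.90% − 14.5540% = -1.65%

-1.65%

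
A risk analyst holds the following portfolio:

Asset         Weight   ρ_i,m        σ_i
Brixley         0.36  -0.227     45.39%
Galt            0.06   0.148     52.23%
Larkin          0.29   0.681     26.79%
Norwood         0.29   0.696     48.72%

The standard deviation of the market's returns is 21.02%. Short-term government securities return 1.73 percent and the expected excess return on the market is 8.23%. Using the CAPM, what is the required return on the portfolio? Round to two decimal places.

6.38%

β_Brixley = -0.227 × 45.39% / 21.02% = -0.4902
β_Galt = 0.148 × 52.23% / 21.02% = 0.3677
β_Larkin = 0.681 × 26.79% / 21.02% = 0.8679
β_Norwood = 0.696 × 48.72% / 21.02% = 1.6132
β_P = Σ w_i β_i = 0.36×-0.4902 + 0.06×0.3677 + 0.29×0.8679 + 0.29×1.6132 = 0.5651
E(R_P) = R_f + β_P × MRP = 1.73% + 0.5651 × 8.23% = 6.38%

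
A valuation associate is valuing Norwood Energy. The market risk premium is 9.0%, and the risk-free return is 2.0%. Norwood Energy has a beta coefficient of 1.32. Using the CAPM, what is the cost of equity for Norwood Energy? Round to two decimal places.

13.88%

E(R) = R_f + β × MRP = 2.0% + 1.32 × 9.0% = 13.88%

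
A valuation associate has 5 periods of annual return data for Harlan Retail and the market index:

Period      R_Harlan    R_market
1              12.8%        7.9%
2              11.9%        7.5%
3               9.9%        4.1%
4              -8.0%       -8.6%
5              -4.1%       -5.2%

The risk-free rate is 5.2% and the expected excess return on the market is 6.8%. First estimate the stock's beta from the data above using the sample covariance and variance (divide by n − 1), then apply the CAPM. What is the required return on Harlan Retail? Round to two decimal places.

Mean R_i = (12.8 + 11.9 + 9.9 − 8.0 − 4.1) / 5 = 4.5000%
Mean R_m = (7.9 + 7.5 + 4.1 − 8.6 − 5.2) / 5 = 1.1400%
Σ(R_i − R̄_i)(R_m − R̄_m) = 295.4300  ⇒  Cov = 295.4300 / 4 = 73.8575
Σ(R_m − R̄_m)² = 229.9720  ⇒  Var(R_m) = 229.9720 / 4 = 57.4930
β = Cov / Var(R_m) = 73.8575 / 57.4930 = 1.2846
E(R) = R_f + β × MRP = 5.2% + 1.2846 × 6.8% = 13.94%

13.94%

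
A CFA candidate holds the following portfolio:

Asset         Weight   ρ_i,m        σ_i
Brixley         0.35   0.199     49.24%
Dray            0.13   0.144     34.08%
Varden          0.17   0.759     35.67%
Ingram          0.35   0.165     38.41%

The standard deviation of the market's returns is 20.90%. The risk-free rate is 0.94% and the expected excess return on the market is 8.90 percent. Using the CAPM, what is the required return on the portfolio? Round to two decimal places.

5.58%

β_Brixley = 0.199 × 49.24% / 20.90% = 0.4688
β_Dray = 0.144 × 34.08% / 20.90% = 0.2348
β_Varden = 0.759 × 35.67% / 20.90% = 1.2954
β_Ingram = 0.165 × 38.41% / 20.90% = 0.3032
β_P = Σ w_i β_i = 0.35×0.4688 + 0.13×0.2348 + 0.17×1.2954 + 0.35×0.3032 = 0.5209
E(R_P) = R_f + β_P × MRP = 0.94% + 0.5209 × 8.90% = 5.58%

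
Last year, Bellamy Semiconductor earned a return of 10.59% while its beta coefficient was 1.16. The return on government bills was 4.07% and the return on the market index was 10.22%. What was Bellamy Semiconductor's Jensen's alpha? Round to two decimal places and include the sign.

Market excess return = 10.22% − 4.07% = 6.15%
CAPM benchmark = R_f + β(R_m − R_f) = 4.07% + 1.16 × 6.15% = 11.2040%
α = actual − benchmark = 10.59% − 11.2040% = -0.61%

-0.61%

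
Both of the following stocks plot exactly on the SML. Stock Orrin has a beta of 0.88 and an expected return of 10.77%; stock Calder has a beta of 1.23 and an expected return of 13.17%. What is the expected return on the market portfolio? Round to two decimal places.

Both satisfy E(R) = R_f + β·MRP, so the slope of the SML is
MRP = (13.17% − 10.77%) / (1.23 − 0.88) = 2.40% / 0.35 = 6.8571%
R_f = E(R_Orrin) − β_Orrin·MRP = 10.77% − 0.88 × 6.8571% = 4.7358%
E(R_m) = R_f + MRP = 4.7358% + 6.8571% = 11.59%

11.59%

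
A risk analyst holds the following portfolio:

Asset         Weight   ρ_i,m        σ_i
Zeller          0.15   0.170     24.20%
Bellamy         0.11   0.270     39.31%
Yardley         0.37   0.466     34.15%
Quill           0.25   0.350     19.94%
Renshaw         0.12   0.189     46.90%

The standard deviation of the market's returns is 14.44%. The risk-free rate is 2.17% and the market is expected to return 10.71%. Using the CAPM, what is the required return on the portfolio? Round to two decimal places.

8.37%

β_Zeller = 0.170 × 24.20% / 14.44% = 0.2849
β_Bellamy = 0.270 × 39.31% / 14.44% = 0.7350
β_Yardley = 0.466 × 34.15% / 14.44% = 1.1021
β_Quill = 0.350 × 19.94% / 14.44% = 0.4833
β_Renshaw = 0.189 × 46.90% / 14.44% = 0.6139
β_P = Σ w_i β_i = 0.15×0.2849 + 0.11×0.7350 + 0.37×1.1021 + 0.25×0.4833 + 0.12×0.6139 = 0.7259
MRP = 10.71% − 2.17% = 8.54%
E(R_P) = R_f + β_P × MRP = 2.17% + 0.7259 × 8.54% = 8.37%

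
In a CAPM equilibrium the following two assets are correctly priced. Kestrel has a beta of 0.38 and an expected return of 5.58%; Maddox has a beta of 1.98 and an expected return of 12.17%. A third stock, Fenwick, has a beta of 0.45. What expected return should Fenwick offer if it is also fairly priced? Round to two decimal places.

MRP (SML slope) = (12.17% − 5.58%) / (1.98 − 0.38) = 6.59% / 1.60 = 4.1188%
R_f (intercept) = 5.58% − 0.38 × 4.1188% = 4.0149%
E(R_Fenwick) = R_f + β × MRP = 4.0149% + 0.45 × 4.1188% = 5.87%

5.87%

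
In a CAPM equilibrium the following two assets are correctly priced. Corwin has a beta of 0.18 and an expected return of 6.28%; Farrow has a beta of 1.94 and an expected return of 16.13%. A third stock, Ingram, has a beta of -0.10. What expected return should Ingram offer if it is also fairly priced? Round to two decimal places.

MRP (SML slope) = (16.13% − 6.28%) / (1.94 − 0.18) = 9.85% / 1.76 = 5.5966%
R_f (intercept) = 6.28% − 0.18 × 5.5966% = 5.2726%
E(R_Ingram) = R_f + β × MRP = 5.2726% + -0.10 × 5.5966% = 4.71%

4.71%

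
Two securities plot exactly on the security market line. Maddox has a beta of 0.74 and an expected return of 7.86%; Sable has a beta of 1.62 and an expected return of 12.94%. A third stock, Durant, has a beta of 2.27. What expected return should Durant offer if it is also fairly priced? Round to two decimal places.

MRP (SML slope) = (12.94% − 7.86%) / (1.62 − 0.74) = 5.08% / 0.88 = 5.7727%
R_f (intercept) = 7.86% − 0.74 × 5.7727% = 3.5882%
E(R_Durant) = R_f + β × MRP = 3.5882% + 2.27 × 5.7727% = 16.69%

16.69%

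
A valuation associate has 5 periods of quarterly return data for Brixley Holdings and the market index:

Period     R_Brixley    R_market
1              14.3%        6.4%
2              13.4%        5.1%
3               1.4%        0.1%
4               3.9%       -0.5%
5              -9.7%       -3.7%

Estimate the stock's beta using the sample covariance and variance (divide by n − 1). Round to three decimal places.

Mean R_i = (14.3 + 13.4 + 1.4 + 3.9 − 9.7) / 5 = 4.6600%
Mean R_m = (6.4 + 5.1 + 0.1 − 0.5 − 3.7) / 5 = 1.4800%
Σ(R_i − R̄_i)(R_m − R̄_m) = 159.4560  ⇒  Cov = 159.4560 / 4 = 39.8640
Σ(R_m − R̄_m)² = 69.9680  ⇒  Var(R_m) = 69.9680 / 4 = 17.4920
β = Cov / Var(R_m) = 39.8640 / 17.4920 = 2.2790

2.279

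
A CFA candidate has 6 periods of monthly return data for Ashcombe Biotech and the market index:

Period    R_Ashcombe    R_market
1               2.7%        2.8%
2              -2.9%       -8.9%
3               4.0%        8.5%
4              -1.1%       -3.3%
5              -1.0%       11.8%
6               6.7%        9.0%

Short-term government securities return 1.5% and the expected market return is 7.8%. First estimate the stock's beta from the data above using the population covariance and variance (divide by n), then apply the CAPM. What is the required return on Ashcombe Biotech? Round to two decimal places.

3.28%

Mean R_i = (2.7 − 2.9 + 4.0 − 1.1 − 1.0 + 6.7) / 6 = 1.4000%
Mean R_m = (2.8 − 8.9 + 8.5 − 3.3 + 11.8 + 9.0) / 6 = 3.3167%
Σ(R_i − R̄_i)(R_m − R̄_m) = 91.6400  ⇒  Cov = 91.6400 / 6 = 15.2733
Σ(R_m − R̄_m)² = 324.4283  ⇒  Var(R_m) = 324.4283 / 6 = 54.0714
β = Cov / Var(R_m) = 15.2733 / 54.0714 = 0.2825
MRP = 7.8% − 1.5% = 6.30%
E(R) = R_f + β × MRP = 1.5% + 0.2825 × 6.3% = 3.28%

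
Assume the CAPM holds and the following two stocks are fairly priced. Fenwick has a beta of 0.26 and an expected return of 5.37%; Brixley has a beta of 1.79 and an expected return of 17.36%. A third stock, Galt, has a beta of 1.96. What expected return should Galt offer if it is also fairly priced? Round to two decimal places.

18.69%

MRP (SML slope) = (17.36% − 5.37%) / (1.79 − 0.26) = 11.99% / 1.53 = 7.8366%
R_f (intercept) = 5.37% − 0.26 × 7.8366% = 3.3325%
E(R_Galt) = R_f + β × MRP = 3.3325% + 1.96 × 7.8366% = 18.69%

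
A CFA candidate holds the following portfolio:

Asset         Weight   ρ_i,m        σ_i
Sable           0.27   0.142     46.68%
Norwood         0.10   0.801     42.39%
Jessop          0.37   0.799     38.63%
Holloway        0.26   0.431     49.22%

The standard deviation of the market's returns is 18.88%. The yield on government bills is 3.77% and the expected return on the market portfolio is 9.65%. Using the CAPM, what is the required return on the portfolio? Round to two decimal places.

β_Sable = 0.142 × 46.68% / 18.88% = 0.3511
β_Norwood = 0.801 × 42.39% / 18.88% = 1.7984
β_Jessop = 0.799 × 38.63% / 18.88% = 1.6348
β_Holloway = 0.431 × 49.22% / 18.88% = 1.1236
β_P = Σ w_i β_i = 0.27×0.3511 + 0.10×1.7984 + 0.37×1.6348 + 0.26×1.1236 = 1.1716
MRP = 9.65% − 3.77% = 5.88%
E(R_P) = R_f + β_P × MRP = 3.77% + 1.1716 × 5.88% = 10.66%

10.66%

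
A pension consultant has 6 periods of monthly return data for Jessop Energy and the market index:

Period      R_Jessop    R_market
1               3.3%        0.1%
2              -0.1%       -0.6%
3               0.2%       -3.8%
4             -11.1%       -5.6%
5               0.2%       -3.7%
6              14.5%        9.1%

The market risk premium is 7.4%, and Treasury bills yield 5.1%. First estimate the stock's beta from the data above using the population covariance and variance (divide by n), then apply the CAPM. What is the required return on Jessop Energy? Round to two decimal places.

15.63%

Mean R_i = (3.3 − 0.1 + 0.2 − 11.1 + 0.2 + 14.5) / 6 = 1.1667%
Mean R_m = (0.1 − 0.6 − 3.8 − 5.6 − 3.7 + 9.1) / 6 = -0.7500%
Σ(R_i − R̄_i)(R_m − R̄_m) = 198.2500  ⇒  Cov = 198.2500 / 6 = 33.0417
Σ(R_m − R̄_m)² = 139.2950  ⇒  Var(R_m) = 139.2950 / 6 = 23.2158
β = Cov / Var(R_m) = 33.0417 / 23.2158 = 1.4232
E(R) = R_f + β × MRP = 5.1% + 1.4232 × 7.4% = 15.63%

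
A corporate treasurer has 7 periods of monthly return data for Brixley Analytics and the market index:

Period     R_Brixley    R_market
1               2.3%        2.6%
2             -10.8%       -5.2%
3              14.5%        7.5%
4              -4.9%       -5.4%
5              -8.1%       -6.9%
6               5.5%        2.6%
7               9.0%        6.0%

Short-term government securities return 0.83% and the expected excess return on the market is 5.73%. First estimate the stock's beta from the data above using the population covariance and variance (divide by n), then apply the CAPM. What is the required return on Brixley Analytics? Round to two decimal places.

9.59%

Mean R_i = (2.3 − 10.8 + 14.5 − 4.9 − 8.1 + 5.5 + 9.0) / 7 = 1.0714%
Mean R_m = (2.6 − 5.2 + 7.5 − 5.4 − 6.9 + 2.6 + 6.0) / 7 = 0.1714%
Σ(R_i − R̄_i)(R_m − R̄_m) = 320.2543  ⇒  Cov = 320.2543 / 7 = 45.7506
Σ(R_m − R̄_m)² = 209.3743  ⇒  Var(R_m) = 209.3743 / 7 = 29.9106
β = Cov / Var(R_m) = 45.7506 / 29.9106 = 1.5296
E(R) = R_f + β × MRP = 0.83% + 1.5296 × 5.73% = 9.59%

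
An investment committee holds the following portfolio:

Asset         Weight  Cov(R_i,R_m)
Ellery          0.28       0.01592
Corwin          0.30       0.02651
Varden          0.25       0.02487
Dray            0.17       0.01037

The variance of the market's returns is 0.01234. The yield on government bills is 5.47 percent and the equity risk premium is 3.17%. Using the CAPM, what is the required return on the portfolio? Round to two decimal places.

10.71%

β_Ellery = 0.01592 / 0.01234 = 1.2901
β_Corwin = 0.02651 / 0.01234 = 2.1483
β_Varden = 0.02487 / 0.01234 = 2.0154
β_Dray = 0.01037 / 0.01234 = 0.8404
β_P = Σ w_i β_i = 0.28×1.2901 + 0.30×2.1483 + 0.25×2.0154 + 0.17×0.8404 = 1.6524
E(R_P) = R_f + β_P × MRP = 5.47% + 1.6524 × 3.17% = 10.71%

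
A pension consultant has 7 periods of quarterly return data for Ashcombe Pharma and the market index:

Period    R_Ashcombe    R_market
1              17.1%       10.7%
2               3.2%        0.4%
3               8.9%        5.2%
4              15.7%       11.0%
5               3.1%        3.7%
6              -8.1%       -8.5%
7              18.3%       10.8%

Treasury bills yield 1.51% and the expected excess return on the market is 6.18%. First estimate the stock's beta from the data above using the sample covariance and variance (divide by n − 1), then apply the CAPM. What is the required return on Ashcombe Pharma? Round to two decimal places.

9.65%

Mean R_i = (17.1 + 3.2 + 8.9 + 15.7 + 3.1 − 8.1 + 18.3) / 7 = 8.3143%
Mean R_m = (10.7 + 0.4 + 5.2 + 11.0 + 3.7 − 8.5 + 10.8) / 7 = 4.7571%
Σ(R_i − R̄_i)(R_m − R̄_m) = 404.3243  ⇒  Cov = 404.3243 / 6 = 67.3874
Σ(R_m − R̄_m)² = 306.8571  ⇒  Var(R_m) = 306.8571 / 6 = 51.1429
β = Cov / Var(R_m) = 67.3874 / 51.1429 = 1.3176
E(R) = R_f + β × MRP = 1.51% + 1.3176 × 6.18% = 9.65%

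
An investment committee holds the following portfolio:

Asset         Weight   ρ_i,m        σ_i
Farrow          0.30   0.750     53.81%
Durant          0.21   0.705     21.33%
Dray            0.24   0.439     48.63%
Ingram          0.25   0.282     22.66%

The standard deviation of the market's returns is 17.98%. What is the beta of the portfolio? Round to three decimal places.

1.223

β_Farrow = 0.750 × 53.81% / 17.98% = 2.2446
β_Durant = 0.705 × 21.33% / 17.98% = 0.8364
β_Dray = 0.439 × 48.63% / 17.98% = 1.1874
β_Ingram = 0.282 × 22.66% / 17.98% = 0.3554
β_P = Σ w_i β_i = 0.30×2.2446 + 0.21×0.8364 + 0.24×1.1874 + 0.25×0.3554 = 1.2229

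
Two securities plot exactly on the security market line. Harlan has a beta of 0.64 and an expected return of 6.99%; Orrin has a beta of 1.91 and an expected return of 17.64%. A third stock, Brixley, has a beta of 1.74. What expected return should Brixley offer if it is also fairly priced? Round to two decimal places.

16.21%

MRP (SML slope) = (17.64% − 6.99%) / (1.91 − 0.64) = 10.65% / 1.27 = 8.3858%
R_f (intercept) = 6.99% − 0.64 × 8.3858% = 1.6231%
E(R_Brixley) = R_f + β × MRP = 1.6231% + 1.74 × 8.3858% = 16.21%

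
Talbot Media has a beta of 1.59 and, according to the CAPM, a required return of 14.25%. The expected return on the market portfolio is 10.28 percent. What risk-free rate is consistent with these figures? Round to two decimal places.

3.55%

E(R) = R_f + β(E(R_m) − R_f) = R_f(1 − β) + β·E(R_m)
14.25% = R_f × (1 − 1.59) + 1.59 × 10.28%
14.25% = R_f × -0.59 + 16.3452%
R_f = (14.25% − 16.3452%) / -0.59 = 3.55%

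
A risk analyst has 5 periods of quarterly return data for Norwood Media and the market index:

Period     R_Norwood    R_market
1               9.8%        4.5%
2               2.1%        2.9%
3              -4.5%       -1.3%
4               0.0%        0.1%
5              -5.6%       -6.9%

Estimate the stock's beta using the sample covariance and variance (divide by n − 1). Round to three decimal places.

1.219

Mean R_i = (9.8 + 2.1 − 4.5 + 0.0 − 5.6) / 5 = 0.3600%
Mean R_m = (4.5 + 2.9 − 1.3 + 0.1 − 6.9) / 5 = -0.1400%
Σ(R_i − R̄_i)(R_m − R̄_m) = 94.9320  ⇒  Cov = 94.9320 / 4 = 23.7330
Σ(R_m − R̄_m)² = 77.8720  ⇒  Var(R_m) = 77.8720 / 4 = 19.4680
β = Cov / Var(R_m) = 23.7330 / 19.4680 = 1.2191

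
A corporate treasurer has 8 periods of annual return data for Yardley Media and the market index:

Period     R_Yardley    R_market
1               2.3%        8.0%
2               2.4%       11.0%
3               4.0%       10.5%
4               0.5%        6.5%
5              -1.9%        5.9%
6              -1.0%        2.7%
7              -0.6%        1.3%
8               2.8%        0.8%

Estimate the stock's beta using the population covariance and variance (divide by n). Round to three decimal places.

0.256

Mean R_i = (2.3 + 2.4 + 4.0 + 0.5 − 1.9 − 1.0 − 0.6 + 2.8) / 8 = 1.0625%
Mean R_m = (8.0 + 11.0 + 10.5 + 6.5 + 5.9 + 2.7 + 1.3 + 0.8) / 8 = 5.8375%
Σ(R_i − R̄_i)(R_m − R̄_m) = 27.9813  ⇒  Cov = 27.9813 / 8 = 3.4977
Σ(R_m − R̄_m)² = 109.3188  ⇒  Var(R_m) = 109.3188 / 8 = 13.6649
β = Cov / Var(R_m) = 3.4977 / 13.6649 = 0.2560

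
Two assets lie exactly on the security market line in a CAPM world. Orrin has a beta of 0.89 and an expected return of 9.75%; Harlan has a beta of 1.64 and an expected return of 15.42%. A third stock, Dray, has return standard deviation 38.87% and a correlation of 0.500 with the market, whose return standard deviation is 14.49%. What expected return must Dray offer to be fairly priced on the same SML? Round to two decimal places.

13.16%

MRP = (15.42% − 9.75%) / (1.64 − 0.89) = 7.5600%
R_f = 9.75% − 0.89 × 7.5600% = 3.0216%
β_Dray = ρ·σ_i/σ_m = 0.500 × 38.87 / 14.49 = 1.3413
E(R_Dray) = R_f + β × MRP = 3.0216% + 1.3413 × 7.5600% = 13.16%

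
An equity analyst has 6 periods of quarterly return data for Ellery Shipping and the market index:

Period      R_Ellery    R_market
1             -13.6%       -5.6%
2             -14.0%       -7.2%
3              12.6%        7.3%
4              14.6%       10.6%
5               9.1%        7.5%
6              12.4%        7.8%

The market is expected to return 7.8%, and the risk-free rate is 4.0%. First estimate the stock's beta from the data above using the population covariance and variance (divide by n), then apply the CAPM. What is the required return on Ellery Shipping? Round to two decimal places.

Mean R_i = (-13.6 − 14.0 + 12.6 + 14.6 + 9.1 + 12.4) / 6 = 3.5167%
Mean R_m = (-5.6 − 7.2 + 7.3 + 10.6 + 7.5 + 7.8) / 6 = 3.4000%
Σ(R_i − R̄_i)(R_m − R̄_m) = 516.9300  ⇒  Cov = 516.9300 / 6 = 86.1550
Σ(R_m − R̄_m)² = 296.5800  ⇒  Var(R_m) = 296.5800 / 6 = 49.4300
β = Cov / Var(R_m) = 86.1550 / 49.4300 = 1.7430
MRP = 7.8% − 4.0% = 3.80%
E(R) = R_f + β × MRP = 4.0% + 1.7430 × 3.8% = 10.62%

10.62%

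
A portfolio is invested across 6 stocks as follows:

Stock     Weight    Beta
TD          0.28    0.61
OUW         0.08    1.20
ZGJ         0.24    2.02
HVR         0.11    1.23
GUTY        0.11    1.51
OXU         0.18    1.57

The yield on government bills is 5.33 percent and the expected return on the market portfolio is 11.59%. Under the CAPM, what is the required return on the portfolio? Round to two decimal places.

β_P = Σ w_i β_i = 0.28×0.61 + 0.08×1.20 + 0.24×2.02 + 0.11×1.23 + 0.11×1.51 + 0.18×1.57 = 1.3356
MRP = 11.59% − 5.33% = 6.26%
E(R_P) = R_f + β_P × MRP = 5.33% + 1.3356 × 6.26% = 13.69%

13.69%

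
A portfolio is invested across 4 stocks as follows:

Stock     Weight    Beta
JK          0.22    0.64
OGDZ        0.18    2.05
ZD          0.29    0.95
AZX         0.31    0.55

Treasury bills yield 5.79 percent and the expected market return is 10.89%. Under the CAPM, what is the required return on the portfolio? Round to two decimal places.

10.66%

β_P = Σ w_i β_i = 0.22×0.64 + 0.18×2.05 + 0.29×0.95 + 0.31×0.55 = 0.9558
MRP = 10.89% − 5.79% = 5.10%
E(R_P) = R_f + β_P × MRP = 5.79% + 0.9558 × 5.10% = 10.66%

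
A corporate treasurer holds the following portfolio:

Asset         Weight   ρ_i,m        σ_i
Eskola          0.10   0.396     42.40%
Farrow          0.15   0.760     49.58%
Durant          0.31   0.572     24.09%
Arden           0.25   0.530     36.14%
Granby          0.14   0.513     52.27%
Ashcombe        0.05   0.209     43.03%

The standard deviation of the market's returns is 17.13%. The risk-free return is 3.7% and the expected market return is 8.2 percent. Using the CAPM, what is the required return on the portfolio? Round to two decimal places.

9.11%

β_Eskola = 0.396 × 42.40% / 17.13% = 0.9802
β_Farrow = 0.760 × 49.58% / 17.13% = 2.1997
β_Durant = 0.572 × 24.09% / 17.13% = 0.8044
β_Arden = 0.530 × 36.14% / 17.13% = 1.1182
β_Granby = 0.513 × 52.27% / 17.13% = 1.5654
β_Ashcombe = 0.209 × 43.03% / 17.13% = 0.5250
β_P = Σ w_i β_i = 0.10×0.9802 + 0.15×2.1997 + 0.31×0.8044 + 0.25×1.1182 + 0.14×1.5654 + 0.05×0.5250 = 1.2023
MRP = 8.2% − 3.7% = 4.50%
E(R_P) = R_f + β_P × MRP = 3.7% + 1.2023 × 4.5% = 9.11%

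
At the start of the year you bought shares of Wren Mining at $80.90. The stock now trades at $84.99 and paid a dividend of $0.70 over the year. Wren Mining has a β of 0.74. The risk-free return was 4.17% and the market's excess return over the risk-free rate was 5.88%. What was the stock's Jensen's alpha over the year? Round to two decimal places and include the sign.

Realised HPR = (P1 + D1 − P0) / P0 = (84.99 + 0.70 − 80.90) / 80.90 = 4.79 / 80.90 = 5.9209%
CAPM required = R_f + β·MRP = 4.17% + 0.74 × 5.88% = 8.5212%
α = realised − required = 5.9209% − 8.5212% = -2.60%

-2.60%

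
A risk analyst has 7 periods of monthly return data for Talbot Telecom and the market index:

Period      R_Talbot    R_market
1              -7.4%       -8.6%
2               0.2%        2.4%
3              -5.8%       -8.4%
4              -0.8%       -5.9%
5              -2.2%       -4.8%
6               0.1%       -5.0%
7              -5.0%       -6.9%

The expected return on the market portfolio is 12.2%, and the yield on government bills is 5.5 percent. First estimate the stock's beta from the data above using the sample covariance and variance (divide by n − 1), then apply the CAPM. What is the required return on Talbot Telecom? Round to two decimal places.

9.62%

Mean R_i = (-7.4 + 0.2 − 5.8 − 0.8 − 2.2 + 0.1 − 5.0) / 7 = -2.9857%
Mean R_m = (-8.6 + 2.4 − 8.4 − 5.9 − 4.8 − 5.0 − 6.9) / 7 = -5.3143%
Σ(R_i − R̄_i)(R_m − R̄_m) = 51.0514  ⇒  Cov = 51.0514 / 6 = 8.5086
Σ(R_m − R̄_m)² = 83.0486  ⇒  Var(R_m) = 83.0486 / 6 = 13.8414
β = Cov / Var(R_m) = 8.5086 / 13.8414 = 0.6147
MRP = 12.2% − 5.5% = 6.70%
E(R) = R_f + β × MRP = 5.5% + 0.6147 × 6.7% = 9.62%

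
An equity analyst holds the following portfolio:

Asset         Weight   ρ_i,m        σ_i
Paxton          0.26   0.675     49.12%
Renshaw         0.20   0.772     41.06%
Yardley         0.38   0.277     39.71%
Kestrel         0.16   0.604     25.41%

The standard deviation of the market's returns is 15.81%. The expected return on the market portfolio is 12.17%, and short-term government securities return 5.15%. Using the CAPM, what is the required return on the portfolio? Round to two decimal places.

14.74%

β_Paxton = 0.675 × 49.12% / 15.81% = 2.0972
β_Renshaw = 0.772 × 41.06% / 15.81% = 2.0050
β_Yardley = 0.277 × 39.71% / 15.81% = 0.6957
β_Kestrel = 0.604 × 25.41% / 15.81% = 0.9708
β_P = Σ w_i β_i = 0.26×2.0972 + 0.20×2.0050 + 0.38×0.6957 + 0.16×0.9708 = 1.3660
MRP = 12.17% − 5.15% = 7.02%
E(R_P) = R_f + β_P × MRP = 5.15% + 1.3660 × 7.02% = 14.74%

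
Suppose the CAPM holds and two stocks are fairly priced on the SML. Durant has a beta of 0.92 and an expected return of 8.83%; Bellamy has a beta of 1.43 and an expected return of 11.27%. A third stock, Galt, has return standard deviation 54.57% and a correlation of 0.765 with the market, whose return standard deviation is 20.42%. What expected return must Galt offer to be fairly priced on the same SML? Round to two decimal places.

14.21%

MRP = (11.27% − 8.83%) / (1.43 − 0.92) = 4.7843%
R_f = 8.83% − 0.92 × 4.7843% = 4.4284%
β_Galt = ρ·σ_i/σ_m = 0.765 × 54.57 / 20.42 = 2.0444
E(R_Galt) = R_f + β × MRP = 4.4284% + 2.0444 × 4.7843% = 14.21%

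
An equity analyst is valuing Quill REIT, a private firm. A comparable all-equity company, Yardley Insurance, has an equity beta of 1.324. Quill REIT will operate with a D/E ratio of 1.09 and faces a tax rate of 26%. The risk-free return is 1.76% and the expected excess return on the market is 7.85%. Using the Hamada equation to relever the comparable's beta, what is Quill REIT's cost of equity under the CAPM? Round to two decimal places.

β_L = β_U × [1 + (1 − t)(D/E)] = 1.324 × [1 + (1 − 0.26) × 1.09]
    = 1.324 × [1 + 0.74 × 1.09] = 1.324 × 1.8066 = 2.3919
E(R) = R_f + β_L × MRP = 1.76% + 2.3919 × 7.85% = 20.54%

20.54%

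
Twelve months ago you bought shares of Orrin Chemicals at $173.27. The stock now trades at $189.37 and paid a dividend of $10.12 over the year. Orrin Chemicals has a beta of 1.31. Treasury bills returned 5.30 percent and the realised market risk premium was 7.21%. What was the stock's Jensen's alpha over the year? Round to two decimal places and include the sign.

Realised HPR = (P1 + D1 − P0) / P0 = (189.37 + 10.12 − 173.27) / 173.27 = 26.22 / 173.27 = 15.1325%
CAPM required = R_f + β·MRP = 5.30% + 1.31 × 7.21% = 14.7451%
α = realised − required = 15.1325% − 14.7451% = +0.39%

+0.39%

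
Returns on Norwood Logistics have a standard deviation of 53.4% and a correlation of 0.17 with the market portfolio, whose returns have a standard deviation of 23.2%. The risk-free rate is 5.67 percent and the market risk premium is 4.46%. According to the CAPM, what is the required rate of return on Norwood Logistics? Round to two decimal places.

7.42%

β = ρ × σ_i / σ_m = 0.17 × 53.4% / 23.2% = 0.3913
E(R) = 5.67% + 0.3913 × 4.46% = 7.42%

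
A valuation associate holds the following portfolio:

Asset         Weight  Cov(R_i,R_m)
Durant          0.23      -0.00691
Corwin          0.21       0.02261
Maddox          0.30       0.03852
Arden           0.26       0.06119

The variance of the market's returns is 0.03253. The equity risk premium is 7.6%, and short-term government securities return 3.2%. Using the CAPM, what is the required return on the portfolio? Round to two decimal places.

10.35%

β_Durant = -0.00691 / 0.03253 = -0.2124
β_Corwin = 0.02261 / 0.03253 = 0.6951
β_Maddox = 0.03852 / 0.03253 = 1.1841
β_Arden = 0.06119 / 0.03253 = 1.8810
β_P = Σ w_i β_i = 0.23×-0.2124 + 0.21×0.6951 + 0.30×1.1841 + 0.26×1.8810 = 0.9414
E(R_P) = R_f + β_P × MRP = 3.2% + 0.9414 × 7.6% = 10.35%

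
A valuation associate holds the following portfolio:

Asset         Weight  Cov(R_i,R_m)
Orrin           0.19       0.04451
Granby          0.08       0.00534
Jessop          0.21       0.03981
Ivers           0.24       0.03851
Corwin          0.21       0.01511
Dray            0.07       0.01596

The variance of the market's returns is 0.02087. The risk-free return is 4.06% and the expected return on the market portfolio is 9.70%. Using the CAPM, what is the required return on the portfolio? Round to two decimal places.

β_Orrin = 0.04451 / 0.02087 = 2.1327
β_Granby = 0.00534 / 0.02087 = 0.2559
β_Jessop = 0.03981 / 0.02087 = 1.9075
β_Ivers = 0.03851 / 0.02087 = 1.8452
β_Corwin = 0.01511 / 0.02087 = 0.7240
β_Dray = 0.01596 / 0.02087 = 0.7647
β_P = Σ w_i β_i = 0.19×2.1327 + 0.08×0.2559 + 0.21×1.9075 + 0.24×1.8452 + 0.21×0.7240 + 0.07×0.7647 = 1.4747
MRP = 9.70% − 4.06% = 5.64%
E(R_P) = R_f + β_P × MRP = 4.06% + 1.4747 × 5.64% = 12.38%

12.38%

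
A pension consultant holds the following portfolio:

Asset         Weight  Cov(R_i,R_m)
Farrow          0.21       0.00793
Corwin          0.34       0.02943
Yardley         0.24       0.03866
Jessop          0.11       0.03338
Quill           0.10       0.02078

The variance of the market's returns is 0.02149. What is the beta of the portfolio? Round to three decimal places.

1.242

β_Farrow = 0.00793 / 0.02149 = 0.3690
β_Corwin = 0.02943 / 0.02149 = 1.3695
β_Yardley = 0.03866 / 0.02149 = 1.7990
β_Jessop = 0.03338 / 0.02149 = 1.5533
β_Quill = 0.02078 / 0.02149 = 0.9670
β_P = Σ w_i β_i = 0.21×0.3690 + 0.34×1.3695 + 0.24×1.7990 + 0.11×1.5533 + 0.10×0.9670 = 1.2424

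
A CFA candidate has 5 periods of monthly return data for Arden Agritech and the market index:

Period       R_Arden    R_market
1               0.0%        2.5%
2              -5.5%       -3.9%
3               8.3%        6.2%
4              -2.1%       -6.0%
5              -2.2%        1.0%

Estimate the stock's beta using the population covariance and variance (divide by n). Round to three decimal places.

Mean R_i = (0.0 − 5.5 + 8.3 − 2.1 − 2.2) / 5 = -0.3000%
Mean R_m = (2.5 − 3.9 + 6.2 − 6.0 + 1.0) / 5 = -0.0400%
Σ(R_i − R̄_i)(R_m − R̄_m) = 83.2500  ⇒  Cov = 83.2500 / 5 = 16.6500
Σ(R_m − R̄_m)² = 96.8920  ⇒  Var(R_m) = 96.8920 / 5 = 19.3784
β = Cov / Var(R_m) = 16.6500 / 19.3784 = 0.8592

0.859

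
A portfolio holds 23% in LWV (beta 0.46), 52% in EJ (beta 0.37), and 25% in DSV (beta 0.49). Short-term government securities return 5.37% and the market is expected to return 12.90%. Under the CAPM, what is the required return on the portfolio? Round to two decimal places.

8.54%

β_P = Σ w_i β_i = 0.23×0.46 + 0.52×0.37 + 0.25×0.49 = 0.4207
MRP = 12.90% − 5.37% = 7.53%
E(R_P) = R_f + β_P × MRP = 5.37% + 0.4207 × 7.53% = 8.54%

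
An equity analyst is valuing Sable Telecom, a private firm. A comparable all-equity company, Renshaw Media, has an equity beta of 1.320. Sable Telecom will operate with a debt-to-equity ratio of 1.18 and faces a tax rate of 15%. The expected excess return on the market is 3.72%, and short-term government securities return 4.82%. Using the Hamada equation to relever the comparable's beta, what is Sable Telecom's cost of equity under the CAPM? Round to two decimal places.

14.66%

β_L = β_U × [1 + (1 − t)(D/E)] = 1.320 × [1 + (1 − 0.15) × 1.18]
    = 1.320 × [1 + 0.85 × 1.18] = 1.320 × 2.0030 = 2.6440
E(R) = R_f + β_L × MRP = 4.82% + 2.6440 × 3.72% = 14.66%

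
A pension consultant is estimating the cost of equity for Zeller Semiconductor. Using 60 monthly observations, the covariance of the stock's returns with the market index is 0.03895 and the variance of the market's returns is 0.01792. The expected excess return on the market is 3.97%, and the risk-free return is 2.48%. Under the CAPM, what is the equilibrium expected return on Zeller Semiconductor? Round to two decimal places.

11.11%

β = Cov(R_i, R_m) / Var(R_m) = 0.03895 / 0.01792 = 2.1735
E(R) = R_f + β × MRP = 2.48% + 2.1735 × 3.97% = 11.11%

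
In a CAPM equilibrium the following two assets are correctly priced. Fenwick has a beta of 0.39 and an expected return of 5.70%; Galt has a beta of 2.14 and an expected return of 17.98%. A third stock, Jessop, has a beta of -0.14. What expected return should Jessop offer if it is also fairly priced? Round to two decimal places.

MRP (SML slope) = (17.98% − 5.70%) / (2.14 − 0.39) = 12.28% / 1.75 = 7.0171%
R_f (intercept) = 5.70% − 0.39 × 7.0171% = 2.9633%
E(R_Jessop) = R_f + β × MRP = 2.9633% + -0.14 × 7.0171% = 1.98%

1.98%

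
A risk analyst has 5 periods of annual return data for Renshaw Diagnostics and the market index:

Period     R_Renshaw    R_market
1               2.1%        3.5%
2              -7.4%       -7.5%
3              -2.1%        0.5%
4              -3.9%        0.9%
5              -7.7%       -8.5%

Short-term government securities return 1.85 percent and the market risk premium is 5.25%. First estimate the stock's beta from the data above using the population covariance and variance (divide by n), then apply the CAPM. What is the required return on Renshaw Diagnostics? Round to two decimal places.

Mean R_i = (2.1 − 7.4 − 2.1 − 3.9 − 7.7) / 5 = -3.8000%
Mean R_m = (3.5 − 7.5 + 0.5 + 0.9 − 8.5) / 5 = -2.2200%
Σ(R_i − R̄_i)(R_m − R̄_m) = 81.5600  ⇒  Cov = 81.5600 / 5 = 16.3120
Σ(R_m − R̄_m)² = 117.1680  ⇒  Var(R_m) = 117.1680 / 5 = 23.4336
β = Cov / Var(R_m) = 16.3120 / 23.4336 = 0.6961
E(R) = R_f + β × MRP = 1.85% + 0.6961 × 5.25% = 5.50%

5.50%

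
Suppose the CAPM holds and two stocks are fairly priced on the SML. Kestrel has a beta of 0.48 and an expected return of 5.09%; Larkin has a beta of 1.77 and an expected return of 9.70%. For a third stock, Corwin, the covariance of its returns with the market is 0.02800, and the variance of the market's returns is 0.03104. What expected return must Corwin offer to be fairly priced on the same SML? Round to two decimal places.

6.60%

MRP = (9.70% − 5.09%) / (1.77 − 0.48) = 3.5736%
R_f = 5.09% − 0.48 × 3.5736% = 3.3747%
β_Corwin = Cov / Var(R_m) = 0.02800 / 0.03104 = 0.9021
E(R_Corwin) = R_f + β × MRP = 3.3747% + 0.9021 × 3.5736% = 6.60%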